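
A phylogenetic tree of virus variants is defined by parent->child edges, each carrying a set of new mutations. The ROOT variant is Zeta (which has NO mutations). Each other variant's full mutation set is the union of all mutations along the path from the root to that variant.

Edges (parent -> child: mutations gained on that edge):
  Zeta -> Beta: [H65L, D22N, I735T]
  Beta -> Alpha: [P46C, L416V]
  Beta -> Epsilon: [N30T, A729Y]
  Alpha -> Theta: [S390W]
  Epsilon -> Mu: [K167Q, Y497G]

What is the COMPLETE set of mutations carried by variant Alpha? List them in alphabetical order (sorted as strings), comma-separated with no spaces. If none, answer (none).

At Zeta: gained [] -> total []
At Beta: gained ['H65L', 'D22N', 'I735T'] -> total ['D22N', 'H65L', 'I735T']
At Alpha: gained ['P46C', 'L416V'] -> total ['D22N', 'H65L', 'I735T', 'L416V', 'P46C']

Answer: D22N,H65L,I735T,L416V,P46C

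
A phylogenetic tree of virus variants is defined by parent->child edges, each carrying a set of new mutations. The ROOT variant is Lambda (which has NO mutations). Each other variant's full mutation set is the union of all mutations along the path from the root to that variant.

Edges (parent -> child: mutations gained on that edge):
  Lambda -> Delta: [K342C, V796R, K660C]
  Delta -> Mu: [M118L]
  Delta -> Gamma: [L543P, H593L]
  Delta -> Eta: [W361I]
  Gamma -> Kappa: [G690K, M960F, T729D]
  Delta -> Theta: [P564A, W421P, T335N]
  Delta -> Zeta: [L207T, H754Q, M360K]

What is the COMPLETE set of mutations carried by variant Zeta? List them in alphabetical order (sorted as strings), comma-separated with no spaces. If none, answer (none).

At Lambda: gained [] -> total []
At Delta: gained ['K342C', 'V796R', 'K660C'] -> total ['K342C', 'K660C', 'V796R']
At Zeta: gained ['L207T', 'H754Q', 'M360K'] -> total ['H754Q', 'K342C', 'K660C', 'L207T', 'M360K', 'V796R']

Answer: H754Q,K342C,K660C,L207T,M360K,V796R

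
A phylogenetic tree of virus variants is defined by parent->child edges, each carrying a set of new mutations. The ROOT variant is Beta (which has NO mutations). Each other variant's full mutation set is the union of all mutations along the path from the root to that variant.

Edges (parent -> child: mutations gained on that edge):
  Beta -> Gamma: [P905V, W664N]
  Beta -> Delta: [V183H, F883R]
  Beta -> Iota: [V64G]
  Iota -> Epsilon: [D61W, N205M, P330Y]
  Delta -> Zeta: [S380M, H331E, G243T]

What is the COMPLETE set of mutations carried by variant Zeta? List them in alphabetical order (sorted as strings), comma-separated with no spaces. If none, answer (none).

Answer: F883R,G243T,H331E,S380M,V183H

Derivation:
At Beta: gained [] -> total []
At Delta: gained ['V183H', 'F883R'] -> total ['F883R', 'V183H']
At Zeta: gained ['S380M', 'H331E', 'G243T'] -> total ['F883R', 'G243T', 'H331E', 'S380M', 'V183H']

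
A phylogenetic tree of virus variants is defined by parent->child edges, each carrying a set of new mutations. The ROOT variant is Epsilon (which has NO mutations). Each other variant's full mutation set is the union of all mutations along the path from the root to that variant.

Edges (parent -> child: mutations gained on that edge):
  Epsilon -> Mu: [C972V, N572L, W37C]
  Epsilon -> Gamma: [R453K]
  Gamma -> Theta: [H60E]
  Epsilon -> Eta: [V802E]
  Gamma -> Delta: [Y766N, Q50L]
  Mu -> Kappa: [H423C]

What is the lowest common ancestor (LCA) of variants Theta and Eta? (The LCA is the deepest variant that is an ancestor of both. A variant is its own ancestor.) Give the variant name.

Answer: Epsilon

Derivation:
Path from root to Theta: Epsilon -> Gamma -> Theta
  ancestors of Theta: {Epsilon, Gamma, Theta}
Path from root to Eta: Epsilon -> Eta
  ancestors of Eta: {Epsilon, Eta}
Common ancestors: {Epsilon}
Walk up from Eta: Eta (not in ancestors of Theta), Epsilon (in ancestors of Theta)
Deepest common ancestor (LCA) = Epsilon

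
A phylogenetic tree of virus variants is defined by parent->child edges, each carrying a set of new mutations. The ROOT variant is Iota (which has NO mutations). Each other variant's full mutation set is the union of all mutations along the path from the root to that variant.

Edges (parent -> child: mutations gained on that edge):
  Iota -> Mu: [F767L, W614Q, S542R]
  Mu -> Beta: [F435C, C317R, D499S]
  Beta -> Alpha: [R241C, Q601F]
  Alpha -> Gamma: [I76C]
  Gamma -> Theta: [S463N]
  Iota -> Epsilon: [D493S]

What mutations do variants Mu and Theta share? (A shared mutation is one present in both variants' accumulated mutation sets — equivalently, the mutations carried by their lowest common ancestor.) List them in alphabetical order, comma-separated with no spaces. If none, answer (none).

Accumulating mutations along path to Mu:
  At Iota: gained [] -> total []
  At Mu: gained ['F767L', 'W614Q', 'S542R'] -> total ['F767L', 'S542R', 'W614Q']
Mutations(Mu) = ['F767L', 'S542R', 'W614Q']
Accumulating mutations along path to Theta:
  At Iota: gained [] -> total []
  At Mu: gained ['F767L', 'W614Q', 'S542R'] -> total ['F767L', 'S542R', 'W614Q']
  At Beta: gained ['F435C', 'C317R', 'D499S'] -> total ['C317R', 'D499S', 'F435C', 'F767L', 'S542R', 'W614Q']
  At Alpha: gained ['R241C', 'Q601F'] -> total ['C317R', 'D499S', 'F435C', 'F767L', 'Q601F', 'R241C', 'S542R', 'W614Q']
  At Gamma: gained ['I76C'] -> total ['C317R', 'D499S', 'F435C', 'F767L', 'I76C', 'Q601F', 'R241C', 'S542R', 'W614Q']
  At Theta: gained ['S463N'] -> total ['C317R', 'D499S', 'F435C', 'F767L', 'I76C', 'Q601F', 'R241C', 'S463N', 'S542R', 'W614Q']
Mutations(Theta) = ['C317R', 'D499S', 'F435C', 'F767L', 'I76C', 'Q601F', 'R241C', 'S463N', 'S542R', 'W614Q']
Intersection: ['F767L', 'S542R', 'W614Q'] ∩ ['C317R', 'D499S', 'F435C', 'F767L', 'I76C', 'Q601F', 'R241C', 'S463N', 'S542R', 'W614Q'] = ['F767L', 'S542R', 'W614Q']

Answer: F767L,S542R,W614Q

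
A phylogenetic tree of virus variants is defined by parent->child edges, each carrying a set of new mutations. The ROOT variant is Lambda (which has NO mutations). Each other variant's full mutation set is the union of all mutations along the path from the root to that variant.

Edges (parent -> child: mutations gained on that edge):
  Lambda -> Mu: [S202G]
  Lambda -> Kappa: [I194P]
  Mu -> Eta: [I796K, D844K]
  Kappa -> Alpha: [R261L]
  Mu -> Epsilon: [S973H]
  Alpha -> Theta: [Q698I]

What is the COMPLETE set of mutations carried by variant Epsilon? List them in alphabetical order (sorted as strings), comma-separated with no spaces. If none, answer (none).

Answer: S202G,S973H

Derivation:
At Lambda: gained [] -> total []
At Mu: gained ['S202G'] -> total ['S202G']
At Epsilon: gained ['S973H'] -> total ['S202G', 'S973H']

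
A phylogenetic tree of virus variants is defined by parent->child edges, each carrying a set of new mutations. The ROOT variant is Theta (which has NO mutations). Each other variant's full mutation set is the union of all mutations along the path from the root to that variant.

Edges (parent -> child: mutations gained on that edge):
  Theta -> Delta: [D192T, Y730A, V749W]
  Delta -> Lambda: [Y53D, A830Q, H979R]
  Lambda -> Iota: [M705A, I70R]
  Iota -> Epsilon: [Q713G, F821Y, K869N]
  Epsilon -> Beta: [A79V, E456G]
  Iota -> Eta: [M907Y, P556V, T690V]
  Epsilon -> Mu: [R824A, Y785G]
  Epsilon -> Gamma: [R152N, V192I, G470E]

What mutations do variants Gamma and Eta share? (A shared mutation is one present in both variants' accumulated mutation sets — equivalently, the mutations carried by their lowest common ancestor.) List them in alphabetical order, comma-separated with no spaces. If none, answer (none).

Answer: A830Q,D192T,H979R,I70R,M705A,V749W,Y53D,Y730A

Derivation:
Accumulating mutations along path to Gamma:
  At Theta: gained [] -> total []
  At Delta: gained ['D192T', 'Y730A', 'V749W'] -> total ['D192T', 'V749W', 'Y730A']
  At Lambda: gained ['Y53D', 'A830Q', 'H979R'] -> total ['A830Q', 'D192T', 'H979R', 'V749W', 'Y53D', 'Y730A']
  At Iota: gained ['M705A', 'I70R'] -> total ['A830Q', 'D192T', 'H979R', 'I70R', 'M705A', 'V749W', 'Y53D', 'Y730A']
  At Epsilon: gained ['Q713G', 'F821Y', 'K869N'] -> total ['A830Q', 'D192T', 'F821Y', 'H979R', 'I70R', 'K869N', 'M705A', 'Q713G', 'V749W', 'Y53D', 'Y730A']
  At Gamma: gained ['R152N', 'V192I', 'G470E'] -> total ['A830Q', 'D192T', 'F821Y', 'G470E', 'H979R', 'I70R', 'K869N', 'M705A', 'Q713G', 'R152N', 'V192I', 'V749W', 'Y53D', 'Y730A']
Mutations(Gamma) = ['A830Q', 'D192T', 'F821Y', 'G470E', 'H979R', 'I70R', 'K869N', 'M705A', 'Q713G', 'R152N', 'V192I', 'V749W', 'Y53D', 'Y730A']
Accumulating mutations along path to Eta:
  At Theta: gained [] -> total []
  At Delta: gained ['D192T', 'Y730A', 'V749W'] -> total ['D192T', 'V749W', 'Y730A']
  At Lambda: gained ['Y53D', 'A830Q', 'H979R'] -> total ['A830Q', 'D192T', 'H979R', 'V749W', 'Y53D', 'Y730A']
  At Iota: gained ['M705A', 'I70R'] -> total ['A830Q', 'D192T', 'H979R', 'I70R', 'M705A', 'V749W', 'Y53D', 'Y730A']
  At Eta: gained ['M907Y', 'P556V', 'T690V'] -> total ['A830Q', 'D192T', 'H979R', 'I70R', 'M705A', 'M907Y', 'P556V', 'T690V', 'V749W', 'Y53D', 'Y730A']
Mutations(Eta) = ['A830Q', 'D192T', 'H979R', 'I70R', 'M705A', 'M907Y', 'P556V', 'T690V', 'V749W', 'Y53D', 'Y730A']
Intersection: ['A830Q', 'D192T', 'F821Y', 'G470E', 'H979R', 'I70R', 'K869N', 'M705A', 'Q713G', 'R152N', 'V192I', 'V749W', 'Y53D', 'Y730A'] ∩ ['A830Q', 'D192T', 'H979R', 'I70R', 'M705A', 'M907Y', 'P556V', 'T690V', 'V749W', 'Y53D', 'Y730A'] = ['A830Q', 'D192T', 'H979R', 'I70R', 'M705A', 'V749W', 'Y53D', 'Y730A']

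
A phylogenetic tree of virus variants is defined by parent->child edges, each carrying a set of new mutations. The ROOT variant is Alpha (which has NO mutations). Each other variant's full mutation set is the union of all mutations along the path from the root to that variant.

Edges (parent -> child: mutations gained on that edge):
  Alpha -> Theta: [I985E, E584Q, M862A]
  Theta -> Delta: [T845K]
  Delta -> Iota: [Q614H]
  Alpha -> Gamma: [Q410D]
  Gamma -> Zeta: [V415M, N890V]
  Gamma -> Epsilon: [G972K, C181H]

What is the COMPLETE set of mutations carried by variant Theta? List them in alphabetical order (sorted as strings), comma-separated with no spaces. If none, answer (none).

At Alpha: gained [] -> total []
At Theta: gained ['I985E', 'E584Q', 'M862A'] -> total ['E584Q', 'I985E', 'M862A']

Answer: E584Q,I985E,M862A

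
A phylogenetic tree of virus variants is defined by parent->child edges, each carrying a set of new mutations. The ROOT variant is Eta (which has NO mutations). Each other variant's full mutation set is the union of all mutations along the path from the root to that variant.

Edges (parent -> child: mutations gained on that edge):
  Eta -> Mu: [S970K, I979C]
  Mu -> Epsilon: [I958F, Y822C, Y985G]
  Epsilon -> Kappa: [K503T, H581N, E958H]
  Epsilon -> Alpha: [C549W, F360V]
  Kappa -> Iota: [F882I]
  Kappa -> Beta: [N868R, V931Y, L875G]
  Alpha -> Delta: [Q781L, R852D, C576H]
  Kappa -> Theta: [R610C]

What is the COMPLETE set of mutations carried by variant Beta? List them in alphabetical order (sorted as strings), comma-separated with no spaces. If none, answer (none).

At Eta: gained [] -> total []
At Mu: gained ['S970K', 'I979C'] -> total ['I979C', 'S970K']
At Epsilon: gained ['I958F', 'Y822C', 'Y985G'] -> total ['I958F', 'I979C', 'S970K', 'Y822C', 'Y985G']
At Kappa: gained ['K503T', 'H581N', 'E958H'] -> total ['E958H', 'H581N', 'I958F', 'I979C', 'K503T', 'S970K', 'Y822C', 'Y985G']
At Beta: gained ['N868R', 'V931Y', 'L875G'] -> total ['E958H', 'H581N', 'I958F', 'I979C', 'K503T', 'L875G', 'N868R', 'S970K', 'V931Y', 'Y822C', 'Y985G']

Answer: E958H,H581N,I958F,I979C,K503T,L875G,N868R,S970K,V931Y,Y822C,Y985G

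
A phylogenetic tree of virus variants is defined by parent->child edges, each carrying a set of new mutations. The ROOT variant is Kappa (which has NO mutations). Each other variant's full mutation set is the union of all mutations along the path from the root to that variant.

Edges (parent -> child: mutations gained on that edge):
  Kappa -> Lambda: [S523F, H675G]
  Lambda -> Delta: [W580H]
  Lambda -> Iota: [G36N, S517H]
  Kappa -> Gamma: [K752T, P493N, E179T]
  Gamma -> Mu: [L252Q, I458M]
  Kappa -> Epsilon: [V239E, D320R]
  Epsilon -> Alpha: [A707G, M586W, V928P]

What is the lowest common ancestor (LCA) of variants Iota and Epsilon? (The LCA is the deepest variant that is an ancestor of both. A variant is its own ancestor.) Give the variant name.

Path from root to Iota: Kappa -> Lambda -> Iota
  ancestors of Iota: {Kappa, Lambda, Iota}
Path from root to Epsilon: Kappa -> Epsilon
  ancestors of Epsilon: {Kappa, Epsilon}
Common ancestors: {Kappa}
Walk up from Epsilon: Epsilon (not in ancestors of Iota), Kappa (in ancestors of Iota)
Deepest common ancestor (LCA) = Kappa

Answer: Kappa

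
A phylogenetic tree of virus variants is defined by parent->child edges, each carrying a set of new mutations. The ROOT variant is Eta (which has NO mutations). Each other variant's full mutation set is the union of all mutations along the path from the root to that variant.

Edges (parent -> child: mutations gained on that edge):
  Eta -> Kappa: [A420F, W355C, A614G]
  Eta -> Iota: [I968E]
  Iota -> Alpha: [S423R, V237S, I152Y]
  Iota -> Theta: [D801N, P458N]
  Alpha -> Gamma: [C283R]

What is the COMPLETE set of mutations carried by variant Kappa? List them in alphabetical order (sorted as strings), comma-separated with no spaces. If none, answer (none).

At Eta: gained [] -> total []
At Kappa: gained ['A420F', 'W355C', 'A614G'] -> total ['A420F', 'A614G', 'W355C']

Answer: A420F,A614G,W355C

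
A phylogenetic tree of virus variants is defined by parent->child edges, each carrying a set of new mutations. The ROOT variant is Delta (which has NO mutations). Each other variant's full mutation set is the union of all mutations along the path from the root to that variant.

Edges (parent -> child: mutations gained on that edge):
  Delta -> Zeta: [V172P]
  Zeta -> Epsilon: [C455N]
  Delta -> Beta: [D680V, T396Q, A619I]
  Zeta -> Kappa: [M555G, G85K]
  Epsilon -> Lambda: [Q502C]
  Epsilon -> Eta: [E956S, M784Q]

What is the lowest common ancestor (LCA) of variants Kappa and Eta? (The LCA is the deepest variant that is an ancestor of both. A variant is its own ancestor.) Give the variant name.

Path from root to Kappa: Delta -> Zeta -> Kappa
  ancestors of Kappa: {Delta, Zeta, Kappa}
Path from root to Eta: Delta -> Zeta -> Epsilon -> Eta
  ancestors of Eta: {Delta, Zeta, Epsilon, Eta}
Common ancestors: {Delta, Zeta}
Walk up from Eta: Eta (not in ancestors of Kappa), Epsilon (not in ancestors of Kappa), Zeta (in ancestors of Kappa), Delta (in ancestors of Kappa)
Deepest common ancestor (LCA) = Zeta

Answer: Zeta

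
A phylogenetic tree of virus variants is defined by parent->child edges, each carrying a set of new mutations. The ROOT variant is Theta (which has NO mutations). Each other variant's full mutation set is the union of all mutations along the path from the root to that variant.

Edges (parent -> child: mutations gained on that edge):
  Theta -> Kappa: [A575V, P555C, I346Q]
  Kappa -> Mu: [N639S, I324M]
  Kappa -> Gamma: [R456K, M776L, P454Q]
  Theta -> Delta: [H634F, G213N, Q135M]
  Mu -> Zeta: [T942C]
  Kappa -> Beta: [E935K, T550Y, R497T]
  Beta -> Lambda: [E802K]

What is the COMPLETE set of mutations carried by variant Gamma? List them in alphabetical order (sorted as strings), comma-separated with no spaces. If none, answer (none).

At Theta: gained [] -> total []
At Kappa: gained ['A575V', 'P555C', 'I346Q'] -> total ['A575V', 'I346Q', 'P555C']
At Gamma: gained ['R456K', 'M776L', 'P454Q'] -> total ['A575V', 'I346Q', 'M776L', 'P454Q', 'P555C', 'R456K']

Answer: A575V,I346Q,M776L,P454Q,P555C,R456K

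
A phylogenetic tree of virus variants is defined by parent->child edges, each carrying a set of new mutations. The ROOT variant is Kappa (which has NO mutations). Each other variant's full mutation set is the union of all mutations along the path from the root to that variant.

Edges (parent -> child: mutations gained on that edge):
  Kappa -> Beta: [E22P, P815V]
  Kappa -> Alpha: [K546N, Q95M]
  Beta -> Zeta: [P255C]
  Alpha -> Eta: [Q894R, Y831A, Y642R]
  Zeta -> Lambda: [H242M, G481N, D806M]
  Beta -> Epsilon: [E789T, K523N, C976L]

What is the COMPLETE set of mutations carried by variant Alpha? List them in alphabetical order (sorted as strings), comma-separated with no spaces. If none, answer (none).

Answer: K546N,Q95M

Derivation:
At Kappa: gained [] -> total []
At Alpha: gained ['K546N', 'Q95M'] -> total ['K546N', 'Q95M']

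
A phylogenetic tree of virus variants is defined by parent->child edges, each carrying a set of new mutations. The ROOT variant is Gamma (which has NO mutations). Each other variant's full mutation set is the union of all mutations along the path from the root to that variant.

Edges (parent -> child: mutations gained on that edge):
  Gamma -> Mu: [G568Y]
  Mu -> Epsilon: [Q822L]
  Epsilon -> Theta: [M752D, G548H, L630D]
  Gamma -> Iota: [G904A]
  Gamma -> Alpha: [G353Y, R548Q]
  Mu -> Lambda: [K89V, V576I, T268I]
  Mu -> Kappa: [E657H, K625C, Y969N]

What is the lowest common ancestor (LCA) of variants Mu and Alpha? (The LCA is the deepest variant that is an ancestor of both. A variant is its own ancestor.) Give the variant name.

Answer: Gamma

Derivation:
Path from root to Mu: Gamma -> Mu
  ancestors of Mu: {Gamma, Mu}
Path from root to Alpha: Gamma -> Alpha
  ancestors of Alpha: {Gamma, Alpha}
Common ancestors: {Gamma}
Walk up from Alpha: Alpha (not in ancestors of Mu), Gamma (in ancestors of Mu)
Deepest common ancestor (LCA) = Gamma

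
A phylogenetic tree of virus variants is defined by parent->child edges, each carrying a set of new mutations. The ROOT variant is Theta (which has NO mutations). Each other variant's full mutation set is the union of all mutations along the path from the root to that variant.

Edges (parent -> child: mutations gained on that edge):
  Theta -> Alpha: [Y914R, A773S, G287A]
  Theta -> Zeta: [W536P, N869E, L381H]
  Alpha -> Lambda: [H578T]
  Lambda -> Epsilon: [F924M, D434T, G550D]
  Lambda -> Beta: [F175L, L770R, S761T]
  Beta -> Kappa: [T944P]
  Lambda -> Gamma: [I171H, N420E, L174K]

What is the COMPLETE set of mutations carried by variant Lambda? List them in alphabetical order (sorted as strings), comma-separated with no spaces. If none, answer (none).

At Theta: gained [] -> total []
At Alpha: gained ['Y914R', 'A773S', 'G287A'] -> total ['A773S', 'G287A', 'Y914R']
At Lambda: gained ['H578T'] -> total ['A773S', 'G287A', 'H578T', 'Y914R']

Answer: A773S,G287A,H578T,Y914R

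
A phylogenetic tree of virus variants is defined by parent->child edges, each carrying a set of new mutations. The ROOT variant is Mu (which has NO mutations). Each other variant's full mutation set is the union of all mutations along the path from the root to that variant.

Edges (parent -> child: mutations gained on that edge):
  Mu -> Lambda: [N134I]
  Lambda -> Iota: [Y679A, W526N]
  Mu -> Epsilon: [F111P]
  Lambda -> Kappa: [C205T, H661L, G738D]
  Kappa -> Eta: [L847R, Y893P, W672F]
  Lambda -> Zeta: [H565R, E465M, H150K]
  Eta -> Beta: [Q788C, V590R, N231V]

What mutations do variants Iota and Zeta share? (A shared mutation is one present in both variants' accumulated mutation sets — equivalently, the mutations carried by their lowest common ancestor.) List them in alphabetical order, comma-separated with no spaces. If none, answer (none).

Answer: N134I

Derivation:
Accumulating mutations along path to Iota:
  At Mu: gained [] -> total []
  At Lambda: gained ['N134I'] -> total ['N134I']
  At Iota: gained ['Y679A', 'W526N'] -> total ['N134I', 'W526N', 'Y679A']
Mutations(Iota) = ['N134I', 'W526N', 'Y679A']
Accumulating mutations along path to Zeta:
  At Mu: gained [] -> total []
  At Lambda: gained ['N134I'] -> total ['N134I']
  At Zeta: gained ['H565R', 'E465M', 'H150K'] -> total ['E465M', 'H150K', 'H565R', 'N134I']
Mutations(Zeta) = ['E465M', 'H150K', 'H565R', 'N134I']
Intersection: ['N134I', 'W526N', 'Y679A'] ∩ ['E465M', 'H150K', 'H565R', 'N134I'] = ['N134I']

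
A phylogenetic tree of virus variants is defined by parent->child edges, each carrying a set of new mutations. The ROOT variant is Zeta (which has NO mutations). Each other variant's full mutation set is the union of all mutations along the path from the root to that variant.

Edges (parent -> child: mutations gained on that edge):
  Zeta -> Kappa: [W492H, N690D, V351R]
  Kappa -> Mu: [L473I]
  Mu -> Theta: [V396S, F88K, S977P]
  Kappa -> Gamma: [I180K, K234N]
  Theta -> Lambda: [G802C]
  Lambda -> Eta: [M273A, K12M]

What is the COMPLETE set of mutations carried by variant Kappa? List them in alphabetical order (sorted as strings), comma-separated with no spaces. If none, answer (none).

At Zeta: gained [] -> total []
At Kappa: gained ['W492H', 'N690D', 'V351R'] -> total ['N690D', 'V351R', 'W492H']

Answer: N690D,V351R,W492H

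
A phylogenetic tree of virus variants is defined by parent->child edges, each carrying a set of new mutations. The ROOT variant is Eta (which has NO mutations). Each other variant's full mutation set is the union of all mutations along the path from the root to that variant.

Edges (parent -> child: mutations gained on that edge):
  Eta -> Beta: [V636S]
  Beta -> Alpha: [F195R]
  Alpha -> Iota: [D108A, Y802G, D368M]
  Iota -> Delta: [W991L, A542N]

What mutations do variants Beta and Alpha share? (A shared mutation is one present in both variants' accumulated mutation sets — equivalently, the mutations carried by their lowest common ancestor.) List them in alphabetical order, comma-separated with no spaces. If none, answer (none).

Answer: V636S

Derivation:
Accumulating mutations along path to Beta:
  At Eta: gained [] -> total []
  At Beta: gained ['V636S'] -> total ['V636S']
Mutations(Beta) = ['V636S']
Accumulating mutations along path to Alpha:
  At Eta: gained [] -> total []
  At Beta: gained ['V636S'] -> total ['V636S']
  At Alpha: gained ['F195R'] -> total ['F195R', 'V636S']
Mutations(Alpha) = ['F195R', 'V636S']
Intersection: ['V636S'] ∩ ['F195R', 'V636S'] = ['V636S']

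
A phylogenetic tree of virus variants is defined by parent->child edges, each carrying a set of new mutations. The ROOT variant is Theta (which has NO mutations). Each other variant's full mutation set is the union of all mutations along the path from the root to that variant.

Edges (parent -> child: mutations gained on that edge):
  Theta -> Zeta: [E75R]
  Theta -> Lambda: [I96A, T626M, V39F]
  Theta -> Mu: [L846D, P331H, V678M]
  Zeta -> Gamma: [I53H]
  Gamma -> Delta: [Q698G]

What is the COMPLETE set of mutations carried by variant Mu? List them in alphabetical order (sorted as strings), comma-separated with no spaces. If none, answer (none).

Answer: L846D,P331H,V678M

Derivation:
At Theta: gained [] -> total []
At Mu: gained ['L846D', 'P331H', 'V678M'] -> total ['L846D', 'P331H', 'V678M']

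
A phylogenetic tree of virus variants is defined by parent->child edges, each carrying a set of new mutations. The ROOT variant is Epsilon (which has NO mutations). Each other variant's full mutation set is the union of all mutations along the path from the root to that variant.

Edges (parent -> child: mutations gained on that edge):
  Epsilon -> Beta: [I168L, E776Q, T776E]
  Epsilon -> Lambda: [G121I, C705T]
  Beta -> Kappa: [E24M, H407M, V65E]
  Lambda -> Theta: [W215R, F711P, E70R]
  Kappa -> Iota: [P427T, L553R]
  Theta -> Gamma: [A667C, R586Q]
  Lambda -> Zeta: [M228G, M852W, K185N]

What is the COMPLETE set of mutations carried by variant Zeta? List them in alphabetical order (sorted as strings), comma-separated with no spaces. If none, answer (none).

Answer: C705T,G121I,K185N,M228G,M852W

Derivation:
At Epsilon: gained [] -> total []
At Lambda: gained ['G121I', 'C705T'] -> total ['C705T', 'G121I']
At Zeta: gained ['M228G', 'M852W', 'K185N'] -> total ['C705T', 'G121I', 'K185N', 'M228G', 'M852W']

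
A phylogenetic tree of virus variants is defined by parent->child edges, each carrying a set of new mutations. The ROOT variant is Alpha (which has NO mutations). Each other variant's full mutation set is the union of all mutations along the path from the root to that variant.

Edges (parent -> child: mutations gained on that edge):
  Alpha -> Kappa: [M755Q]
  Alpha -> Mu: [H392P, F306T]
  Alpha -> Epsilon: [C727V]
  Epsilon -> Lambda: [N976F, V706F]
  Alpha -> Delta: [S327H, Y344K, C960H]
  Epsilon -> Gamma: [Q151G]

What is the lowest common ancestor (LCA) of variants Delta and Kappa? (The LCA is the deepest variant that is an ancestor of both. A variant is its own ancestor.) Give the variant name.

Path from root to Delta: Alpha -> Delta
  ancestors of Delta: {Alpha, Delta}
Path from root to Kappa: Alpha -> Kappa
  ancestors of Kappa: {Alpha, Kappa}
Common ancestors: {Alpha}
Walk up from Kappa: Kappa (not in ancestors of Delta), Alpha (in ancestors of Delta)
Deepest common ancestor (LCA) = Alpha

Answer: Alpha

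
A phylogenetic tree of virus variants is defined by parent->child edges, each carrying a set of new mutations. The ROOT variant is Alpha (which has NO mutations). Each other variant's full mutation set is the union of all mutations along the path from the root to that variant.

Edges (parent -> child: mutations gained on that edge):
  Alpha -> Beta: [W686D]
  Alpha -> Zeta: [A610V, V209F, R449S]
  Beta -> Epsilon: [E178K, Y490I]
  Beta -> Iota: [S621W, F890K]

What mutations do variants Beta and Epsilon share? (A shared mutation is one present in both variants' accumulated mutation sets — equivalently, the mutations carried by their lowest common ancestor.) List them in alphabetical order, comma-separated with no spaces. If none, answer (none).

Accumulating mutations along path to Beta:
  At Alpha: gained [] -> total []
  At Beta: gained ['W686D'] -> total ['W686D']
Mutations(Beta) = ['W686D']
Accumulating mutations along path to Epsilon:
  At Alpha: gained [] -> total []
  At Beta: gained ['W686D'] -> total ['W686D']
  At Epsilon: gained ['E178K', 'Y490I'] -> total ['E178K', 'W686D', 'Y490I']
Mutations(Epsilon) = ['E178K', 'W686D', 'Y490I']
Intersection: ['W686D'] ∩ ['E178K', 'W686D', 'Y490I'] = ['W686D']

Answer: W686D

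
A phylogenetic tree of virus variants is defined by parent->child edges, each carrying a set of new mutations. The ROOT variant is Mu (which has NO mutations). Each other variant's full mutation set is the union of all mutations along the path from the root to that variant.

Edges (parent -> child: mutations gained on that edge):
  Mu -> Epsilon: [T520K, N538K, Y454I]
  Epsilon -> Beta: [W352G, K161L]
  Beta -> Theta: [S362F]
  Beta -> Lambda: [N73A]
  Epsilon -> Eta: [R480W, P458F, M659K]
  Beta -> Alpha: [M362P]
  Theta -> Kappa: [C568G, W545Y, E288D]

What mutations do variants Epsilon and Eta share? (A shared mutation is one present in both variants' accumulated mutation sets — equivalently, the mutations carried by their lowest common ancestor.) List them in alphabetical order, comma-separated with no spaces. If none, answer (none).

Answer: N538K,T520K,Y454I

Derivation:
Accumulating mutations along path to Epsilon:
  At Mu: gained [] -> total []
  At Epsilon: gained ['T520K', 'N538K', 'Y454I'] -> total ['N538K', 'T520K', 'Y454I']
Mutations(Epsilon) = ['N538K', 'T520K', 'Y454I']
Accumulating mutations along path to Eta:
  At Mu: gained [] -> total []
  At Epsilon: gained ['T520K', 'N538K', 'Y454I'] -> total ['N538K', 'T520K', 'Y454I']
  At Eta: gained ['R480W', 'P458F', 'M659K'] -> total ['M659K', 'N538K', 'P458F', 'R480W', 'T520K', 'Y454I']
Mutations(Eta) = ['M659K', 'N538K', 'P458F', 'R480W', 'T520K', 'Y454I']
Intersection: ['N538K', 'T520K', 'Y454I'] ∩ ['M659K', 'N538K', 'P458F', 'R480W', 'T520K', 'Y454I'] = ['N538K', 'T520K', 'Y454I']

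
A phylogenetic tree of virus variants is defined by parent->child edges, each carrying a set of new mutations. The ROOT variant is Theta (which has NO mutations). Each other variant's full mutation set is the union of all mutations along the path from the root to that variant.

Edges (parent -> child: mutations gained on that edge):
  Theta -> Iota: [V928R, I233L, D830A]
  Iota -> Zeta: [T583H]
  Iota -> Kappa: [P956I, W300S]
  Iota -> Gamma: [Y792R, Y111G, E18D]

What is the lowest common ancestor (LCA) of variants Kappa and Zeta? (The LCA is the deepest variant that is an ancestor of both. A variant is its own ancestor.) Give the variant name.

Answer: Iota

Derivation:
Path from root to Kappa: Theta -> Iota -> Kappa
  ancestors of Kappa: {Theta, Iota, Kappa}
Path from root to Zeta: Theta -> Iota -> Zeta
  ancestors of Zeta: {Theta, Iota, Zeta}
Common ancestors: {Theta, Iota}
Walk up from Zeta: Zeta (not in ancestors of Kappa), Iota (in ancestors of Kappa), Theta (in ancestors of Kappa)
Deepest common ancestor (LCA) = Iota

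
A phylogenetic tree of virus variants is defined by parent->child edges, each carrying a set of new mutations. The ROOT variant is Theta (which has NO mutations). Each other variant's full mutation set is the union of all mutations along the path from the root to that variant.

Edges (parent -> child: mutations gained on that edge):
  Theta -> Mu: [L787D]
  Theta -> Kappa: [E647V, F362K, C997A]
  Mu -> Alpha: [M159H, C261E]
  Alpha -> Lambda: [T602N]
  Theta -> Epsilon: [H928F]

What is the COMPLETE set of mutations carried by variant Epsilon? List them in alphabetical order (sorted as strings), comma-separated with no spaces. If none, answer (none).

Answer: H928F

Derivation:
At Theta: gained [] -> total []
At Epsilon: gained ['H928F'] -> total ['H928F']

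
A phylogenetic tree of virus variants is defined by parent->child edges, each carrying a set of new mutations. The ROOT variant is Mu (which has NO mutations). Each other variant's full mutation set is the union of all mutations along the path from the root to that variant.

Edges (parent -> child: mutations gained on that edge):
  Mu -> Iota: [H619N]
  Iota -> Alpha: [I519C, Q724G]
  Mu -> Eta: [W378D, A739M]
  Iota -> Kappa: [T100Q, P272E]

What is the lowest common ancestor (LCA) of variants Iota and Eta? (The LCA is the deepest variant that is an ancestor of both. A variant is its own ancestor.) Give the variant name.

Answer: Mu

Derivation:
Path from root to Iota: Mu -> Iota
  ancestors of Iota: {Mu, Iota}
Path from root to Eta: Mu -> Eta
  ancestors of Eta: {Mu, Eta}
Common ancestors: {Mu}
Walk up from Eta: Eta (not in ancestors of Iota), Mu (in ancestors of Iota)
Deepest common ancestor (LCA) = Mu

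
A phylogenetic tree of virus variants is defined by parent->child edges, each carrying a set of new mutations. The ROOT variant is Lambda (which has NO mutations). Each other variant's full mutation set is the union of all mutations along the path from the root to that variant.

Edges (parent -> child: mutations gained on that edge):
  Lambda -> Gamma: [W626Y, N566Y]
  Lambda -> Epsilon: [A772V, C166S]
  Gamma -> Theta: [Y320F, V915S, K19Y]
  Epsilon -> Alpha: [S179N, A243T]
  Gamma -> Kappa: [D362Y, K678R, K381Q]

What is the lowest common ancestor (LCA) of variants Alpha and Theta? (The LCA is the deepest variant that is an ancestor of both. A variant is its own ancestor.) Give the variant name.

Path from root to Alpha: Lambda -> Epsilon -> Alpha
  ancestors of Alpha: {Lambda, Epsilon, Alpha}
Path from root to Theta: Lambda -> Gamma -> Theta
  ancestors of Theta: {Lambda, Gamma, Theta}
Common ancestors: {Lambda}
Walk up from Theta: Theta (not in ancestors of Alpha), Gamma (not in ancestors of Alpha), Lambda (in ancestors of Alpha)
Deepest common ancestor (LCA) = Lambda

Answer: Lambda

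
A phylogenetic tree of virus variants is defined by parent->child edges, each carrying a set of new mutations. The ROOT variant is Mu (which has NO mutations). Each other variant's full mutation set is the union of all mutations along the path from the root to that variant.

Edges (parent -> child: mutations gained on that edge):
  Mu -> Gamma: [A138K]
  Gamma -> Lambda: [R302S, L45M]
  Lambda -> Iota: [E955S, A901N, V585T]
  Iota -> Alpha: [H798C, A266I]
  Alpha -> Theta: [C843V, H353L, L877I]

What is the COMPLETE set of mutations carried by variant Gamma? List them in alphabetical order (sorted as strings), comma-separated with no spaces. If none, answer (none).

At Mu: gained [] -> total []
At Gamma: gained ['A138K'] -> total ['A138K']

Answer: A138K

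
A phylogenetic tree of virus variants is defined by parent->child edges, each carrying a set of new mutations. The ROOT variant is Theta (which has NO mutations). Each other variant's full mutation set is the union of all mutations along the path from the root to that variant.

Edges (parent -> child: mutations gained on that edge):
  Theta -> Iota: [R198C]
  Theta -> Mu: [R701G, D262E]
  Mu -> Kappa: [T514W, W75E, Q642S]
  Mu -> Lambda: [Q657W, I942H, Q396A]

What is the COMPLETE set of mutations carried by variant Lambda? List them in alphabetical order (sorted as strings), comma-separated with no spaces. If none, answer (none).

Answer: D262E,I942H,Q396A,Q657W,R701G

Derivation:
At Theta: gained [] -> total []
At Mu: gained ['R701G', 'D262E'] -> total ['D262E', 'R701G']
At Lambda: gained ['Q657W', 'I942H', 'Q396A'] -> total ['D262E', 'I942H', 'Q396A', 'Q657W', 'R701G']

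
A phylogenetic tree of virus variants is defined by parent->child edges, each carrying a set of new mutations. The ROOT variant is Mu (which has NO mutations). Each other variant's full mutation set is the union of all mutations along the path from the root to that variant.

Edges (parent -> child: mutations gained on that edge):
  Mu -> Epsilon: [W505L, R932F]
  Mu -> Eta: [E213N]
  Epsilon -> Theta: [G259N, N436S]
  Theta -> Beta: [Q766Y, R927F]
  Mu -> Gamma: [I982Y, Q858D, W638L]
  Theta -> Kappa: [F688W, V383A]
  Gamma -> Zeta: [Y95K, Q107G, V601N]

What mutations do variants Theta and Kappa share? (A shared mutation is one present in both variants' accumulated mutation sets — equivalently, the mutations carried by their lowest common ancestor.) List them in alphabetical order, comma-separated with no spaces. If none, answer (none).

Accumulating mutations along path to Theta:
  At Mu: gained [] -> total []
  At Epsilon: gained ['W505L', 'R932F'] -> total ['R932F', 'W505L']
  At Theta: gained ['G259N', 'N436S'] -> total ['G259N', 'N436S', 'R932F', 'W505L']
Mutations(Theta) = ['G259N', 'N436S', 'R932F', 'W505L']
Accumulating mutations along path to Kappa:
  At Mu: gained [] -> total []
  At Epsilon: gained ['W505L', 'R932F'] -> total ['R932F', 'W505L']
  At Theta: gained ['G259N', 'N436S'] -> total ['G259N', 'N436S', 'R932F', 'W505L']
  At Kappa: gained ['F688W', 'V383A'] -> total ['F688W', 'G259N', 'N436S', 'R932F', 'V383A', 'W505L']
Mutations(Kappa) = ['F688W', 'G259N', 'N436S', 'R932F', 'V383A', 'W505L']
Intersection: ['G259N', 'N436S', 'R932F', 'W505L'] ∩ ['F688W', 'G259N', 'N436S', 'R932F', 'V383A', 'W505L'] = ['G259N', 'N436S', 'R932F', 'W505L']

Answer: G259N,N436S,R932F,W505L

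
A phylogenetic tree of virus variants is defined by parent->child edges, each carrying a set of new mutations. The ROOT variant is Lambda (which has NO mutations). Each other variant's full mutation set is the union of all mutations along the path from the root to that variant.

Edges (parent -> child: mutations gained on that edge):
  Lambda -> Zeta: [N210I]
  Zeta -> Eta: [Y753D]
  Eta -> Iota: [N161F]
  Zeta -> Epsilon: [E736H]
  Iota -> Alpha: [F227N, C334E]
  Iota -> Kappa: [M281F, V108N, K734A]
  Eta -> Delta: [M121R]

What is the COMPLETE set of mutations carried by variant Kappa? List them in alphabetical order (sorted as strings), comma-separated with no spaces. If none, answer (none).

At Lambda: gained [] -> total []
At Zeta: gained ['N210I'] -> total ['N210I']
At Eta: gained ['Y753D'] -> total ['N210I', 'Y753D']
At Iota: gained ['N161F'] -> total ['N161F', 'N210I', 'Y753D']
At Kappa: gained ['M281F', 'V108N', 'K734A'] -> total ['K734A', 'M281F', 'N161F', 'N210I', 'V108N', 'Y753D']

Answer: K734A,M281F,N161F,N210I,V108N,Y753D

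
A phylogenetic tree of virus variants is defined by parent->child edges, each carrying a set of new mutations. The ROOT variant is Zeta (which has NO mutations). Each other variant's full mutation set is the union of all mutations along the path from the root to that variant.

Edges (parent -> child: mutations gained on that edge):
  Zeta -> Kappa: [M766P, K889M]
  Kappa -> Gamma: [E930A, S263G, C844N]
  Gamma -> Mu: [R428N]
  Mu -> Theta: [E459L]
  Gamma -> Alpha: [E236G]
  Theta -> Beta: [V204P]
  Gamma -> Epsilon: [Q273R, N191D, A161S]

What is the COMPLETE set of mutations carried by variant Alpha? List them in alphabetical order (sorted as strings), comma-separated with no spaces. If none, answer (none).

Answer: C844N,E236G,E930A,K889M,M766P,S263G

Derivation:
At Zeta: gained [] -> total []
At Kappa: gained ['M766P', 'K889M'] -> total ['K889M', 'M766P']
At Gamma: gained ['E930A', 'S263G', 'C844N'] -> total ['C844N', 'E930A', 'K889M', 'M766P', 'S263G']
At Alpha: gained ['E236G'] -> total ['C844N', 'E236G', 'E930A', 'K889M', 'M766P', 'S263G']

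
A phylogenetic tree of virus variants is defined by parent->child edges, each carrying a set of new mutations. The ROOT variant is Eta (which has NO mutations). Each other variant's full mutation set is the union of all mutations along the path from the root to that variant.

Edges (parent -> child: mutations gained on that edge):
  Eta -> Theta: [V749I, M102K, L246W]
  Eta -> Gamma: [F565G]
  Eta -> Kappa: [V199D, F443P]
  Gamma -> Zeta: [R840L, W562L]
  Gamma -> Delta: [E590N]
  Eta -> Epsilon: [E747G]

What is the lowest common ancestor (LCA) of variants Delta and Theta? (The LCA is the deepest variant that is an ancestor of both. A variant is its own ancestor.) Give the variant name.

Answer: Eta

Derivation:
Path from root to Delta: Eta -> Gamma -> Delta
  ancestors of Delta: {Eta, Gamma, Delta}
Path from root to Theta: Eta -> Theta
  ancestors of Theta: {Eta, Theta}
Common ancestors: {Eta}
Walk up from Theta: Theta (not in ancestors of Delta), Eta (in ancestors of Delta)
Deepest common ancestor (LCA) = Eta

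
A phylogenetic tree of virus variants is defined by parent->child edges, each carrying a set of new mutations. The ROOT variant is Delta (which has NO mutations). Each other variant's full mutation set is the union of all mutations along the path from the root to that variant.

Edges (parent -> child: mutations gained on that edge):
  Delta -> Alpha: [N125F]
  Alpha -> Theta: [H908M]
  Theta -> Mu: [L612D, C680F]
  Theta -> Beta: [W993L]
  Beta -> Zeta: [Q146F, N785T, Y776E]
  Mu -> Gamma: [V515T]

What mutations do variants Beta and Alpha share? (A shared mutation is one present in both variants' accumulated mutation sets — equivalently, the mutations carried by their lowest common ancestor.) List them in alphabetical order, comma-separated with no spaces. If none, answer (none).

Answer: N125F

Derivation:
Accumulating mutations along path to Beta:
  At Delta: gained [] -> total []
  At Alpha: gained ['N125F'] -> total ['N125F']
  At Theta: gained ['H908M'] -> total ['H908M', 'N125F']
  At Beta: gained ['W993L'] -> total ['H908M', 'N125F', 'W993L']
Mutations(Beta) = ['H908M', 'N125F', 'W993L']
Accumulating mutations along path to Alpha:
  At Delta: gained [] -> total []
  At Alpha: gained ['N125F'] -> total ['N125F']
Mutations(Alpha) = ['N125F']
Intersection: ['H908M', 'N125F', 'W993L'] ∩ ['N125F'] = ['N125F']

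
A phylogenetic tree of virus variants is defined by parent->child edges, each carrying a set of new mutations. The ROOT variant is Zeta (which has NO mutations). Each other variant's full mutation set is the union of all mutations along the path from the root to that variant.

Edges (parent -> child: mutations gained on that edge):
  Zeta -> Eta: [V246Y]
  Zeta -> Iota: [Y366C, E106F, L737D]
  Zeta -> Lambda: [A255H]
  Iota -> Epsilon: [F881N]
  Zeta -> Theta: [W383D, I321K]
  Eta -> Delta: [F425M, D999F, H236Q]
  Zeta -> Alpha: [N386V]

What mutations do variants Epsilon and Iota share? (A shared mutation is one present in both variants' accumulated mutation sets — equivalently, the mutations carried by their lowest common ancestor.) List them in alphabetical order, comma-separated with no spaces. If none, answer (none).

Accumulating mutations along path to Epsilon:
  At Zeta: gained [] -> total []
  At Iota: gained ['Y366C', 'E106F', 'L737D'] -> total ['E106F', 'L737D', 'Y366C']
  At Epsilon: gained ['F881N'] -> total ['E106F', 'F881N', 'L737D', 'Y366C']
Mutations(Epsilon) = ['E106F', 'F881N', 'L737D', 'Y366C']
Accumulating mutations along path to Iota:
  At Zeta: gained [] -> total []
  At Iota: gained ['Y366C', 'E106F', 'L737D'] -> total ['E106F', 'L737D', 'Y366C']
Mutations(Iota) = ['E106F', 'L737D', 'Y366C']
Intersection: ['E106F', 'F881N', 'L737D', 'Y366C'] ∩ ['E106F', 'L737D', 'Y366C'] = ['E106F', 'L737D', 'Y366C']

Answer: E106F,L737D,Y366C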